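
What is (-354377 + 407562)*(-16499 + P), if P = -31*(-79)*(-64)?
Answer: -9213503475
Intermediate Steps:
P = -156736 (P = 2449*(-64) = -156736)
(-354377 + 407562)*(-16499 + P) = (-354377 + 407562)*(-16499 - 156736) = 53185*(-173235) = -9213503475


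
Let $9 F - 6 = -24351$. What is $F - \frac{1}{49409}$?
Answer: $- \frac{133651346}{49409} \approx -2705.0$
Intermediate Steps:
$F = -2705$ ($F = \frac{2}{3} + \frac{1}{9} \left(-24351\right) = \frac{2}{3} - \frac{8117}{3} = -2705$)
$F - \frac{1}{49409} = -2705 - \frac{1}{49409} = - \frac{133651346}{49409}$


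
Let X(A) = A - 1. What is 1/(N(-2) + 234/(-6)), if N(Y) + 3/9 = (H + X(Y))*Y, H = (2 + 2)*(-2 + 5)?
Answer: -3/172 ≈ -0.017442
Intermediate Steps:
X(A) = -1 + A
H = 12 (H = 4*3 = 12)
N(Y) = -⅓ + Y*(11 + Y) (N(Y) = -⅓ + (12 + (-1 + Y))*Y = -⅓ + (11 + Y)*Y = -⅓ + Y*(11 + Y))
1/(N(-2) + 234/(-6)) = 1/((-⅓ + (-2)² + 11*(-2)) + 234/(-6)) = 1/((-⅓ + 4 - 22) + 234*(-⅙)) = 1/(-55/3 - 39) = 1/(-172/3) = -3/172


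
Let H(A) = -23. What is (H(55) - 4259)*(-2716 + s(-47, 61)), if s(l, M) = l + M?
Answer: 11569964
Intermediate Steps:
s(l, M) = M + l
(H(55) - 4259)*(-2716 + s(-47, 61)) = (-23 - 4259)*(-2716 + (61 - 47)) = -4282*(-2716 + 14) = -4282*(-2702) = 11569964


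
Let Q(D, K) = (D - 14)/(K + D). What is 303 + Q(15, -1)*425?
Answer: 4667/14 ≈ 333.36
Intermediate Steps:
Q(D, K) = (-14 + D)/(D + K)
303 + Q(15, -1)*425 = 303 + ((-14 + 15)/(15 - 1))*425 = 303 + (1/14)*425 = 303 + 425/14 = 4667/14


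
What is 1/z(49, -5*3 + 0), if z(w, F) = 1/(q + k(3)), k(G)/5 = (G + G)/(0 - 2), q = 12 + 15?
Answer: 12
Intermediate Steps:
q = 27
k(G) = -5*G (k(G) = 5*((G + G)/(0 - 2)) = 5*((2*G)/(-2)) = 5*((2*G)*(-1/2)) = 5*(-G) = -5*G)
z(w, F) = 1/12 (z(w, F) = 1/(27 - 5*3) = 1/(27 - 15) = 1/12)
1/z(49, -5*3 + 0) = 1/(1/12) = 12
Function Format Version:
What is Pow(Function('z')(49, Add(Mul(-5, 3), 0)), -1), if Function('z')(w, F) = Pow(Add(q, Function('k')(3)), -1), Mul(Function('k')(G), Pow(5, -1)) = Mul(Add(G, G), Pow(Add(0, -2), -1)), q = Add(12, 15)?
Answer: 12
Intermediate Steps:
q = 27
Function('k')(G) = Mul(-5, G) (Function('k')(G) = Mul(5, Mul(Add(G, G), Pow(Add(0, -2), -1))) = Mul(5, Mul(Mul(2, G), Pow(-2, -1))) = Mul(5, Mul(Mul(2, G), Rational(-1, 2))) = Mul(5, Mul(-1, G)) = Mul(-5, G))
Function('z')(w, F) = Rational(1, 12) (Function('z')(w, F) = Pow(Add(27, Mul(-5, 3)), -1) = Pow(Add(27, -15), -1) = Pow(12, -1) = Rational(1, 12))
Pow(Function('z')(49, Add(Mul(-5, 3), 0)), -1) = Pow(Rational(1, 12), -1) = 12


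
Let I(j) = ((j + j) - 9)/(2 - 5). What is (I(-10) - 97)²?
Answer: 68644/9 ≈ 7627.1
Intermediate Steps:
I(j) = 3 - 2*j/3 (I(j) = (2*j - 9)/(-3) = (-9 + 2*j)*(-⅓) = 3 - 2*j/3)
(I(-10) - 97)² = ((3 - ⅔*(-10)) - 97)² = ((3 + 20/3) - 97)² = (29/3 - 97)² = (-262/3)² = 68644/9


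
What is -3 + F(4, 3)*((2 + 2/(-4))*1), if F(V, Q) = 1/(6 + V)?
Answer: -57/20 ≈ -2.8500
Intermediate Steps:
-3 + F(4, 3)*((2 + 2/(-4))*1) = -3 + ((2 + 2/(-4))*1)/(6 + 4) = -3 + ((2 + 2*(-¼))*1)/10 = -3 + ((2 - ½)*1)/10 = -3 + ((3/2)*1)/10 = -3 + (⅒)*(3/2) = -3 + 3/20 = -57/20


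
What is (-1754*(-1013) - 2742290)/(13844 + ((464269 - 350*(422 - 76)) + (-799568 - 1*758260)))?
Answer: 965488/1200815 ≈ 0.80403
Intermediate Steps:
(-1754*(-1013) - 2742290)/(13844 + ((464269 - 350*(422 - 76)) + (-799568 - 1*758260))) = (1776802 - 2742290)/(13844 + ((464269 - 350*346) + (-799568 - 758260))) = -965488/(13844 + ((464269 - 121100) - 1557828)) = -965488/(13844 + (343169 - 1557828)) = -965488/(13844 - 1214659) = -965488/(-1200815) = -965488*(-1/1200815) = 965488/1200815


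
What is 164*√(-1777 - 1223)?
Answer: 1640*I*√30 ≈ 8982.7*I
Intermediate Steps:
164*√(-1777 - 1223) = 164*√(-3000) = 164*(10*I*√30) = 1640*I*√30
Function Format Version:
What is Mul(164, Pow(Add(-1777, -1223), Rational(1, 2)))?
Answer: Mul(1640, I, Pow(30, Rational(1, 2))) ≈ Mul(8982.7, I)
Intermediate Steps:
Mul(164, Pow(Add(-1777, -1223), Rational(1, 2))) = Mul(164, Pow(-3000, Rational(1, 2))) = Mul(164, Mul(10, I, Pow(30, Rational(1, 2)))) = Mul(1640, I, Pow(30, Rational(1, 2)))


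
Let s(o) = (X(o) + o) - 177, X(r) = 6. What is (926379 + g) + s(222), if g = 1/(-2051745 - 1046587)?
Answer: 2870387714759/3098332 ≈ 9.2643e+5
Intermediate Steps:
s(o) = -171 + o (s(o) = (6 + o) - 177 = -171 + o)
g = -1/3098332 (g = 1/(-3098332) = -1/3098332 ≈ -3.2275e-7)
(926379 + g) + s(222) = (926379 - 1/3098332) + (-171 + 222) = 2870229699827/3098332 + 51 = 2870387714759/3098332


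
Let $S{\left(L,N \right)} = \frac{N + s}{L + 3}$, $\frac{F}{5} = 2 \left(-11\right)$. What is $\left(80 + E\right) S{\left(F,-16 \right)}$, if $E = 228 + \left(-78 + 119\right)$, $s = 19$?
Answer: $- \frac{1047}{107} \approx -9.785$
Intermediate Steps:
$F = -110$ ($F = 5 \cdot 2 \left(-11\right) = 5 \left(-22\right) = -110$)
$S{\left(L,N \right)} = \frac{19 + N}{3 + L}$ ($S{\left(L,N \right)} = \frac{N + 19}{L + 3} = \frac{19 + N}{3 + L}$)
$E = 269$ ($E = 228 + 41 = 269$)
$\left(80 + E\right) S{\left(F,-16 \right)} = \left(80 + 269\right) \frac{19 - 16}{3 - 110} = 349 \frac{1}{-107} \cdot 3 = 349 \left(\left(- \frac{1}{107}\right) 3\right) = 349 \left(- \frac{3}{107}\right) = - \frac{1047}{107}$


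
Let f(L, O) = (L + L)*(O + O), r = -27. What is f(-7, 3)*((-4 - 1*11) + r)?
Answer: 3528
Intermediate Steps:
f(L, O) = 4*L*O (f(L, O) = (2*L)*(2*O) = 4*L*O)
f(-7, 3)*((-4 - 1*11) + r) = (4*(-7)*3)*((-4 - 1*11) - 27) = -84*((-4 - 11) - 27) = -84*(-15 - 27) = -84*(-42) = 3528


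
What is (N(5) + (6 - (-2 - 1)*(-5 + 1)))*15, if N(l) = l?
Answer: -15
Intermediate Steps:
(N(5) + (6 - (-2 - 1)*(-5 + 1)))*15 = (5 + (6 - (-2 - 1)*(-5 + 1)))*15 = (5 + (6 - (-3)*(-4)))*15 = (5 + (6 - 1*12))*15 = (5 + (6 - 12))*15 = (5 - 6)*15 = -1*15 = -15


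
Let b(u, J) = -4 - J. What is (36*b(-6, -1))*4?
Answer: -432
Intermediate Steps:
(36*b(-6, -1))*4 = (36*(-4 - 1*(-1)))*4 = (36*(-4 + 1))*4 = (36*(-3))*4 = -108*4 = -432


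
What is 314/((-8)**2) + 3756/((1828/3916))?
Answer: 117739717/14624 ≈ 8051.1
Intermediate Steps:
314/((-8)**2) + 3756/((1828/3916)) = 314/64 + 3756/((1828*(1/3916))) = 314*(1/64) + 3756/(457/979) = 157/32 + 3756*(979/457) = 157/32 + 3677124/457 = 117739717/14624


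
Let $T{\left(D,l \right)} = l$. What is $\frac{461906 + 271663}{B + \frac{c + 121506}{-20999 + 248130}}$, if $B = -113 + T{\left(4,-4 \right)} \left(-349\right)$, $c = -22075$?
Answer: $\frac{166616260539}{291508504} \approx 571.57$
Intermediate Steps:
$B = 1283$ ($B = -113 - -1396 = -113 + 1396 = 1283$)
$\frac{461906 + 271663}{B + \frac{c + 121506}{-20999 + 248130}} = \frac{461906 + 271663}{1283 + \frac{-22075 + 121506}{-20999 + 248130}} = \frac{733569}{1283 + \frac{99431}{227131}} = \frac{733569}{\frac{291508504}{227131}} = 733569 \cdot \frac{227131}{291508504} = \frac{166616260539}{291508504}$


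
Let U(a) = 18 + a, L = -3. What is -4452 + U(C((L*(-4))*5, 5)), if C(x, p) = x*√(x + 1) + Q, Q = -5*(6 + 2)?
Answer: -4474 + 60*√61 ≈ -4005.4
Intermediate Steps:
Q = -40 (Q = -5*8 = -40)
C(x, p) = -40 + x*√(1 + x) (C(x, p) = x*√(x + 1) - 40 = x*√(1 + x) - 40 = -40 + x*√(1 + x))
-4452 + U(C((L*(-4))*5, 5)) = -4452 + (18 + (-40 + (-3*(-4)*5)*√(1 - 3*(-4)*5))) = -4452 + (18 + (-40 + (12*5)*√(1 + 12*5))) = -4452 + (18 + (-40 + 60*√(1 + 60))) = -4452 + (18 + (-40 + 60*√61)) = -4452 + (-22 + 60*√61) = -4474 + 60*√61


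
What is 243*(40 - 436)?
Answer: -96228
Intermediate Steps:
243*(40 - 436) = 243*(-396) = -96228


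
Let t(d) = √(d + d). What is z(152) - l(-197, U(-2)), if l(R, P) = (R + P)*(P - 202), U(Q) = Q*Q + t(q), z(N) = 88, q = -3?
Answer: -38120 + 391*I*√6 ≈ -38120.0 + 957.75*I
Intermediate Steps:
t(d) = √2*√d (t(d) = √(2*d) = √2*√d)
U(Q) = Q² + I*√6 (U(Q) = Q*Q + √2*√(-3) = Q² + √2*(I*√3) = Q² + I*√6)
l(R, P) = (-202 + P)*(P + R) (l(R, P) = (P + R)*(-202 + P) = (-202 + P)*(P + R))
z(152) - l(-197, U(-2)) = 88 - (((-2)² + I*√6)² - 202*((-2)² + I*√6) - 202*(-197) + ((-2)² + I*√6)*(-197)) = 88 - ((4 + I*√6)² - 202*(4 + I*√6) + 39794 + (4 + I*√6)*(-197)) = 88 - ((4 + I*√6)² + (-808 - 202*I*√6) + 39794 + (-788 - 197*I*√6)) = 88 - (38198 + (4 + I*√6)² - 399*I*√6) = 88 + (-38198 - (4 + I*√6)² + 399*I*√6) = -38110 - (4 + I*√6)² + 399*I*√6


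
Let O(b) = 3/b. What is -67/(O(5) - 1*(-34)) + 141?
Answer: 24058/173 ≈ 139.06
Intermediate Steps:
-67/(O(5) - 1*(-34)) + 141 = -67/(3/5 - 1*(-34)) + 141 = -67/(3*(1/5) + 34) + 141 = -67/(3/5 + 34) + 141 = -67/173/5 + 141 = -67*5/173 + 141 = -335/173 + 141 = 24058/173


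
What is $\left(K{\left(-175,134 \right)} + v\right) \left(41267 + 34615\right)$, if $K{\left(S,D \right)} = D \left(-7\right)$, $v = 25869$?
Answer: $1891814142$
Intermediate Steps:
$K{\left(S,D \right)} = - 7 D$
$\left(K{\left(-175,134 \right)} + v\right) \left(41267 + 34615\right) = \left(\left(-7\right) 134 + 25869\right) \left(41267 + 34615\right) = \left(-938 + 25869\right) 75882 = 24931 \cdot 75882 = 1891814142$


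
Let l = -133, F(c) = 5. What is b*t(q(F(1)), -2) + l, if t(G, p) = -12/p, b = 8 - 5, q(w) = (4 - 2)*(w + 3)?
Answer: -115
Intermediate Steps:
q(w) = 6 + 2*w (q(w) = 2*(3 + w) = 6 + 2*w)
b = 3
b*t(q(F(1)), -2) + l = 3*(-12/(-2)) - 133 = 3*(-12*(-½)) - 133 = 3*6 - 133 = 18 - 133 = -115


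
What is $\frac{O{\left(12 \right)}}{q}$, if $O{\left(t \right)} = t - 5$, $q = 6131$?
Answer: $\frac{7}{6131} \approx 0.0011417$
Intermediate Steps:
$O{\left(t \right)} = -5 + t$
$\frac{O{\left(12 \right)}}{q} = \frac{-5 + 12}{6131} = 7 \cdot \frac{1}{6131} = \frac{7}{6131}$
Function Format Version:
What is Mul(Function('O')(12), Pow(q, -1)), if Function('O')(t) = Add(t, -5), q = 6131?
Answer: Rational(7, 6131) ≈ 0.0011417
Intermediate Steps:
Function('O')(t) = Add(-5, t)
Mul(Function('O')(12), Pow(q, -1)) = Mul(Add(-5, 12), Pow(6131, -1)) = Mul(7, Rational(1, 6131)) = Rational(7, 6131)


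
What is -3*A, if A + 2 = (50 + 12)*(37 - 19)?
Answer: -3342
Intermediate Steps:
A = 1114 (A = -2 + (50 + 12)*(37 - 19) = -2 + 62*18 = -2 + 1116 = 1114)
-3*A = -3*1114 = -3342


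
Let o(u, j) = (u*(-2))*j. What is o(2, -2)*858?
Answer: 6864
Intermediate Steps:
o(u, j) = -2*j*u (o(u, j) = (-2*u)*j = -2*j*u)
o(2, -2)*858 = -2*(-2)*2*858 = 8*858 = 6864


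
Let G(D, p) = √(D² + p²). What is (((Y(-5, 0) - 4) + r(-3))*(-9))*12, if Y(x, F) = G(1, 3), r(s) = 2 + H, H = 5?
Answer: -324 - 108*√10 ≈ -665.53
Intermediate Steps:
r(s) = 7 (r(s) = 2 + 5 = 7)
Y(x, F) = √10 (Y(x, F) = √(1² + 3²) = √(1 + 9) = √10)
(((Y(-5, 0) - 4) + r(-3))*(-9))*12 = (((√10 - 4) + 7)*(-9))*12 = (((-4 + √10) + 7)*(-9))*12 = ((3 + √10)*(-9))*12 = (-27 - 9*√10)*12 = -324 - 108*√10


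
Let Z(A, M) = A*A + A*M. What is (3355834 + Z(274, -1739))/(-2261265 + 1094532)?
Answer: -51832/20469 ≈ -2.5322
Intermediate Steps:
Z(A, M) = A**2 + A*M
(3355834 + Z(274, -1739))/(-2261265 + 1094532) = (3355834 + 274*(274 - 1739))/(-2261265 + 1094532) = (3355834 + 274*(-1465))/(-1166733) = (3355834 - 401410)*(-1/1166733) = 2954424*(-1/1166733) = -51832/20469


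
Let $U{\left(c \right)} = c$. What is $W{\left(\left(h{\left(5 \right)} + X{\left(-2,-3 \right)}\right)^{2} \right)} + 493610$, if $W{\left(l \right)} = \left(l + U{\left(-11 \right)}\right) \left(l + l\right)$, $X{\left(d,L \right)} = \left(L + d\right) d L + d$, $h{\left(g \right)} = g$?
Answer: $1540454$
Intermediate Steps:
$X{\left(d,L \right)} = d + L d \left(L + d\right)$ ($X{\left(d,L \right)} = d \left(L + d\right) L + d = L d \left(L + d\right) + d = d + L d \left(L + d\right)$)
$W{\left(l \right)} = 2 l \left(-11 + l\right)$ ($W{\left(l \right)} = \left(l - 11\right) \left(l + l\right) = \left(-11 + l\right) 2 l = 2 l \left(-11 + l\right)$)
$W{\left(\left(h{\left(5 \right)} + X{\left(-2,-3 \right)}\right)^{2} \right)} + 493610 = 2 \left(5 - 2 \left(1 + \left(-3\right)^{2} - -6\right)\right)^{2} \left(-11 + \left(5 - 2 \left(1 + \left(-3\right)^{2} - -6\right)\right)^{2}\right) + 493610 = 2 \left(5 - 2 \left(1 + 9 + 6\right)\right)^{2} \left(-11 + \left(5 - 2 \left(1 + 9 + 6\right)\right)^{2}\right) + 493610 = 2 \left(5 - 32\right)^{2} \left(-11 + \left(5 - 32\right)^{2}\right) + 493610 = 2 \left(-27\right)^{2} \left(-11 + \left(-27\right)^{2}\right) + 493610 = 2 \cdot 729 \left(-11 + 729\right) + 493610 = 2 \cdot 729 \cdot 718 + 493610 = 1046844 + 493610 = 1540454$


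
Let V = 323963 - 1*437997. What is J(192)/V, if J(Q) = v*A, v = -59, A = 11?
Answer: 649/114034 ≈ 0.0056913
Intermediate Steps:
V = -114034 (V = 323963 - 437997 = -114034)
J(Q) = -649 (J(Q) = -59*11 = -649)
J(192)/V = -649/(-114034) = -649*(-1/114034) = 649/114034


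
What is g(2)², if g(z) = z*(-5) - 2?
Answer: 144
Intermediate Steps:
g(z) = -2 - 5*z (g(z) = -5*z - 2 = -2 - 5*z)
g(2)² = (-2 - 5*2)² = (-2 - 10)² = (-12)² = 144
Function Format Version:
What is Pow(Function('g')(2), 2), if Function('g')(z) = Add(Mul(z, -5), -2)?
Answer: 144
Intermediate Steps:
Function('g')(z) = Add(-2, Mul(-5, z)) (Function('g')(z) = Add(Mul(-5, z), -2) = Add(-2, Mul(-5, z)))
Pow(Function('g')(2), 2) = Pow(Add(-2, Mul(-5, 2)), 2) = Pow(Add(-2, -10), 2) = Pow(-12, 2) = 144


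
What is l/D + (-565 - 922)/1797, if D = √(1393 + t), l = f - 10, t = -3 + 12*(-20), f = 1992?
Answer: -1487/1797 + 991*√46/115 ≈ 57.619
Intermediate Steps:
t = -243 (t = -3 - 240 = -243)
l = 1982 (l = 1992 - 10 = 1982)
D = 5*√46 (D = √(1393 - 243) = √1150 = 5*√46 ≈ 33.912)
l/D + (-565 - 922)/1797 = 1982/((5*√46)) + (-565 - 922)/1797 = 1982*(√46/230) - 1487*1/1797 = 991*√46/115 - 1487/1797 = -1487/1797 + 991*√46/115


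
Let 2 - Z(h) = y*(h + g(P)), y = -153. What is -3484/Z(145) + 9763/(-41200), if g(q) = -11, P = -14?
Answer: -42965169/105595600 ≈ -0.40688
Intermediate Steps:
Z(h) = -1681 + 153*h (Z(h) = 2 - (-153)*(h - 11) = 2 - (-153)*(-11 + h) = 2 - (1683 - 153*h) = 2 + (-1683 + 153*h) = -1681 + 153*h)
-3484/Z(145) + 9763/(-41200) = -3484/(-1681 + 153*145) + 9763/(-41200) = -3484/(-1681 + 22185) + 9763*(-1/41200) = -3484/20504 - 9763/41200 = -3484*1/20504 - 9763/41200 = -871/5126 - 9763/41200 = -42965169/105595600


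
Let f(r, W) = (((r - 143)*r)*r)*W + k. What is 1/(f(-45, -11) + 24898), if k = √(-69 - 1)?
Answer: 2106299/8872990954837 - I*√70/17745981909674 ≈ 2.3738e-7 - 4.7146e-13*I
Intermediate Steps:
k = I*√70 (k = √(-70) = I*√70 ≈ 8.3666*I)
f(r, W) = I*√70 + W*r²*(-143 + r) (f(r, W) = (((r - 143)*r)*r)*W + I*√70 = (((-143 + r)*r)*r)*W + I*√70 = ((r*(-143 + r))*r)*W + I*√70 = (r²*(-143 + r))*W + I*√70 = W*r²*(-143 + r) + I*√70 = I*√70 + W*r²*(-143 + r))
1/(f(-45, -11) + 24898) = 1/((I*√70 - 11*(-45)³ - 143*(-11)*(-45)²) + 24898) = 1/((I*√70 - 11*(-91125) - 143*(-11)*2025) + 24898) = 1/((I*√70 + 1002375 + 3185325) + 24898) = 1/((4187700 + I*√70) + 24898) = 1/(4212598 + I*√70)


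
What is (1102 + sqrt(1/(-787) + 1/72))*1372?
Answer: 1511944 + 343*sqrt(1125410)/2361 ≈ 1.5121e+6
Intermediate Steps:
(1102 + sqrt(1/(-787) + 1/72))*1372 = (1102 + sqrt(-1/787 + 1/72))*1372 = (1102 + sqrt(715/56664))*1372 = (1102 + sqrt(1125410)/9444)*1372 = 1511944 + 343*sqrt(1125410)/2361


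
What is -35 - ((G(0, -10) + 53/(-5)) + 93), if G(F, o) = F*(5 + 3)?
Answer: -587/5 ≈ -117.40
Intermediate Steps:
G(F, o) = 8*F (G(F, o) = F*8 = 8*F)
-35 - ((G(0, -10) + 53/(-5)) + 93) = -35 - ((8*0 + 53/(-5)) + 93) = -35 - ((0 + 53*(-⅕)) + 93) = -35 - ((0 - 53/5) + 93) = -35 - (-53/5 + 93) = -35 - 1*412/5 = -35 - 412/5 = -587/5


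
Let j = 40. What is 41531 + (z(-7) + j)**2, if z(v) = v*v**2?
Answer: 133340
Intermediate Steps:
z(v) = v**3
41531 + (z(-7) + j)**2 = 41531 + ((-7)**3 + 40)**2 = 41531 + (-343 + 40)**2 = 41531 + (-303)**2 = 41531 + 91809 = 133340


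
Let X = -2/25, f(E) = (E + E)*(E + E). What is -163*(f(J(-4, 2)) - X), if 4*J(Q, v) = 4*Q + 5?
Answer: -494379/100 ≈ -4943.8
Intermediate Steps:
J(Q, v) = 5/4 + Q (J(Q, v) = (4*Q + 5)/4 = (5 + 4*Q)/4 = 5/4 + Q)
f(E) = 4*E² (f(E) = (2*E)*(2*E) = 4*E²)
X = -2/25 (X = -2*1/25 = -2/25 ≈ -0.080000)
-163*(f(J(-4, 2)) - X) = -163*(4*(5/4 - 4)² - 1*(-2/25)) = -163*(4*(-11/4)² + 2/25) = -163*(4*(121/16) + 2/25) = -163*(121/4 + 2/25) = -163*3033/100 = -494379/100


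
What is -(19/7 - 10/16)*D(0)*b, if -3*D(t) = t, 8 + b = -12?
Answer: 0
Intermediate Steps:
b = -20 (b = -8 - 12 = -20)
D(t) = -t/3
-(19/7 - 10/16)*D(0)*b = -(19/7 - 10/16)*(-⅓*0)*(-20) = -(19*(⅐) - 10*1/16)*0*(-20) = -(19/7 - 5/8)*0*(-20) = -(117/56)*0*(-20) = -0*(-20) = -1*0 = 0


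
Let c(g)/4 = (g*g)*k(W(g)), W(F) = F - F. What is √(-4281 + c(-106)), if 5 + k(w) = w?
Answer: I*√229001 ≈ 478.54*I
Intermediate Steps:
W(F) = 0
k(w) = -5 + w
c(g) = -20*g² (c(g) = 4*((g*g)*(-5 + 0)) = 4*(g²*(-5)) = 4*(-5*g²) = -20*g²)
√(-4281 + c(-106)) = √(-4281 - 20*(-106)²) = √(-4281 - 20*11236) = √(-4281 - 224720) = √(-229001) = I*√229001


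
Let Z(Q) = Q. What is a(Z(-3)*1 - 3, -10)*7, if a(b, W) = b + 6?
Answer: 0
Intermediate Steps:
a(b, W) = 6 + b
a(Z(-3)*1 - 3, -10)*7 = (6 + (-3*1 - 3))*7 = (6 + (-3 - 3))*7 = (6 - 6)*7 = 0*7 = 0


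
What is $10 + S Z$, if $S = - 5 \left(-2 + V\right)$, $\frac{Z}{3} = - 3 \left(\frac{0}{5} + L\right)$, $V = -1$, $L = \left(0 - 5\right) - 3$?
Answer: $1090$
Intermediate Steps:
$L = -8$ ($L = -5 - 3 = -8$)
$Z = 72$ ($Z = 3 \left(- 3 \left(\frac{0}{5} - 8\right)\right) = 3 \left(- 3 \left(0 \cdot \frac{1}{5} - 8\right)\right) = 3 \left(- 3 \left(0 - 8\right)\right) = 3 \left(\left(-3\right) \left(-8\right)\right) = 3 \cdot 24 = 72$)
$S = 15$ ($S = - 5 \left(-2 - 1\right) = \left(-5\right) \left(-3\right) = 15$)
$10 + S Z = 10 + 15 \cdot 72 = 10 + 1080 = 1090$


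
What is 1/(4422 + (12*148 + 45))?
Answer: 1/6243 ≈ 0.00016018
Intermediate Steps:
1/(4422 + (12*148 + 45)) = 1/(4422 + (1776 + 45)) = 1/(4422 + 1821) = 1/6243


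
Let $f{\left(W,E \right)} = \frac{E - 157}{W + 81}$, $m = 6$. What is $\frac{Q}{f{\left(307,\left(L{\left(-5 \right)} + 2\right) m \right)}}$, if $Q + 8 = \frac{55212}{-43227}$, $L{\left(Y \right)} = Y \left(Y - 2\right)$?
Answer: $- \frac{51866288}{936585} \approx -55.378$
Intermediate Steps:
$L{\left(Y \right)} = Y \left(-2 + Y\right)$
$Q = - \frac{133676}{14409}$ ($Q = -8 + \frac{55212}{-43227} = -8 + 55212 \left(- \frac{1}{43227}\right) = -8 - \frac{18404}{14409} = - \frac{133676}{14409} \approx -9.2773$)
$f{\left(W,E \right)} = \frac{-157 + E}{81 + W}$
$\frac{Q}{f{\left(307,\left(L{\left(-5 \right)} + 2\right) m \right)}} = - \frac{133676}{14409 \frac{-157 + \left(- 5 \left(-2 - 5\right) + 2\right) 6}{81 + 307}} = - \frac{133676}{14409 \frac{-157 + \left(\left(-5\right) \left(-7\right) + 2\right) 6}{388}} = - \frac{133676}{14409 \frac{-157 + \left(35 + 2\right) 6}{388}} = - \frac{133676}{14409 \frac{-157 + 37 \cdot 6}{388}} = - \frac{133676}{14409 \frac{-157 + 222}{388}} = - \frac{133676}{14409 \cdot \frac{1}{388} \cdot 65} = - \frac{133676}{14409 \cdot \frac{65}{388}} = \left(- \frac{133676}{14409}\right) \frac{388}{65} = - \frac{51866288}{936585}$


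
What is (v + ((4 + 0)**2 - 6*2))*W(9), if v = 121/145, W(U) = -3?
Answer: -2103/145 ≈ -14.503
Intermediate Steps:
v = 121/145 (v = 121*(1/145) = 121/145 ≈ 0.83448)
(v + ((4 + 0)**2 - 6*2))*W(9) = (121/145 + ((4 + 0)**2 - 6*2))*(-3) = (121/145 + (4**2 - 12))*(-3) = (121/145 + (16 - 12))*(-3) = (121/145 + 4)*(-3) = (701/145)*(-3) = -2103/145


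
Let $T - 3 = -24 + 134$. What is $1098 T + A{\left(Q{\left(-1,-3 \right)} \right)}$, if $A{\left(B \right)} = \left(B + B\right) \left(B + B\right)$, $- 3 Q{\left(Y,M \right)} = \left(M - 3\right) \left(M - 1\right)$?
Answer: $124330$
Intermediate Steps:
$Q{\left(Y,M \right)} = - \frac{\left(-1 + M\right) \left(-3 + M\right)}{3}$ ($Q{\left(Y,M \right)} = - \frac{\left(M - 3\right) \left(M - 1\right)}{3} = - \frac{\left(-3 + M\right) \left(-1 + M\right)}{3} = - \frac{\left(-1 + M\right) \left(-3 + M\right)}{3}$)
$A{\left(B \right)} = 4 B^{2}$ ($A{\left(B \right)} = 2 B 2 B = 4 B^{2}$)
$T = 113$ ($T = 3 + \left(-24 + 134\right) = 3 + 110 = 113$)
$1098 T + A{\left(Q{\left(-1,-3 \right)} \right)} = 1098 \cdot 113 + 4 \left(-1 - \frac{\left(-3\right)^{2}}{3} + \frac{4}{3} \left(-3\right)\right)^{2} = 124074 + 4 \left(-1 - 3 - 4\right)^{2} = 124074 + 4 \left(-8\right)^{2} = 124074 + 4 \cdot 64 = 124074 + 256 = 124330$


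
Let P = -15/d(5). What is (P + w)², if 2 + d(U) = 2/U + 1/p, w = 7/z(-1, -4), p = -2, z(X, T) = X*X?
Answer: 9801/49 ≈ 200.02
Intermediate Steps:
z(X, T) = X²
w = 7 (w = 7/((-1)²) = 7/1 = 7*1 = 7)
d(U) = -5/2 + 2/U (d(U) = -2 + (2/U + 1/(-2)) = -2 + (2/U + 1*(-½)) = -2 + (2/U - ½) = -2 + (-½ + 2/U) = -5/2 + 2/U)
P = 50/7 (P = -15/(-5/2 + 2/5) = -15/(-5/2 + 2*(⅕)) = -15/(-5/2 + ⅖) = -15/(-21/10) = -15*(-10/21) = 50/7 ≈ 7.1429)
(P + w)² = (50/7 + 7)² = (99/7)² = 9801/49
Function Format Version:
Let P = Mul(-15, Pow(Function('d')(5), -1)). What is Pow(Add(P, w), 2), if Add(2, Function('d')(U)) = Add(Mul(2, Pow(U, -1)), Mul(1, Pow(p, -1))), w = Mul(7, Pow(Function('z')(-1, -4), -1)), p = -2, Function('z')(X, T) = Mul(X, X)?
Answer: Rational(9801, 49) ≈ 200.02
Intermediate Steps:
Function('z')(X, T) = Pow(X, 2)
w = 7 (w = Mul(7, Pow(Pow(-1, 2), -1)) = Mul(7, Pow(1, -1)) = Mul(7, 1) = 7)
Function('d')(U) = Add(Rational(-5, 2), Mul(2, Pow(U, -1))) (Function('d')(U) = Add(-2, Add(Mul(2, Pow(U, -1)), Mul(1, Pow(-2, -1)))) = Add(-2, Add(Mul(2, Pow(U, -1)), Mul(1, Rational(-1, 2)))) = Add(-2, Add(Mul(2, Pow(U, -1)), Rational(-1, 2))) = Add(-2, Add(Rational(-1, 2), Mul(2, Pow(U, -1)))) = Add(Rational(-5, 2), Mul(2, Pow(U, -1))))
P = Rational(50, 7) (P = Mul(-15, Pow(Add(Rational(-5, 2), Mul(2, Pow(5, -1))), -1)) = Mul(-15, Pow(Add(Rational(-5, 2), Mul(2, Rational(1, 5))), -1)) = Mul(-15, Pow(Add(Rational(-5, 2), Rational(2, 5)), -1)) = Mul(-15, Pow(Rational(-21, 10), -1)) = Mul(-15, Rational(-10, 21)) = Rational(50, 7) ≈ 7.1429)
Pow(Add(P, w), 2) = Pow(Add(Rational(50, 7), 7), 2) = Pow(Rational(99, 7), 2) = Rational(9801, 49)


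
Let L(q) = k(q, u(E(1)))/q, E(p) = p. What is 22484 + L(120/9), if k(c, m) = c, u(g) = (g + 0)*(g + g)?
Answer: 22485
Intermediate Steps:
u(g) = 2*g² (u(g) = g*(2*g) = 2*g²)
L(q) = 1 (L(q) = q/q = 1)
22484 + L(120/9) = 22484 + 1 = 22485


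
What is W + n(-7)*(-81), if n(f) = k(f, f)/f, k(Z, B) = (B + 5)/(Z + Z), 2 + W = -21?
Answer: -1046/49 ≈ -21.347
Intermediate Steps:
W = -23 (W = -2 - 21 = -23)
k(Z, B) = (5 + B)/(2*Z) (k(Z, B) = (5 + B)/((2*Z)) = (5 + B)*(1/(2*Z)) = (5 + B)/(2*Z))
n(f) = (5 + f)/(2*f²) (n(f) = ((5 + f)/(2*f))/f = (5 + f)/(2*f²))
W + n(-7)*(-81) = -23 + ((½)*(5 - 7)/(-7)²)*(-81) = -23 + ((½)*(1/49)*(-2))*(-81) = -23 - 1/49*(-81) = -23 + 81/49 = -1046/49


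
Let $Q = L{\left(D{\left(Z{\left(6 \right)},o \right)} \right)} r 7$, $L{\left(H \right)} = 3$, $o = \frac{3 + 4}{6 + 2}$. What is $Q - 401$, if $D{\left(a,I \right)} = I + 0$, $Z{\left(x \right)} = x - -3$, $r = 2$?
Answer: $-359$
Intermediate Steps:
$Z{\left(x \right)} = 3 + x$ ($Z{\left(x \right)} = x + 3 = 3 + x$)
$o = \frac{7}{8} \approx 0.875$
$D{\left(a,I \right)} = I$
$Q = 42$ ($Q = 3 \cdot 2 \cdot 7 = 6 \cdot 7 = 42$)
$Q - 401 = 42 - 401 = -359$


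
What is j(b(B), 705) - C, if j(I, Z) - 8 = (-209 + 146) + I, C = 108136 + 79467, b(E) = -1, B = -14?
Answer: -187659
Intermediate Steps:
C = 187603
j(I, Z) = -55 + I (j(I, Z) = 8 + ((-209 + 146) + I) = 8 + (-63 + I) = -55 + I)
j(b(B), 705) - C = (-55 - 1) - 1*187603 = -56 - 187603 = -187659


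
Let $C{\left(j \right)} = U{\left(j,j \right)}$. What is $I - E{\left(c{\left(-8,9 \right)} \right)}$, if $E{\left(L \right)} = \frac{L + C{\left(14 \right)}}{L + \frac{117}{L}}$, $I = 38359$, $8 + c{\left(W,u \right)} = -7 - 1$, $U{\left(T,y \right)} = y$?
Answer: $\frac{14307875}{373} \approx 38359.0$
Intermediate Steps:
$C{\left(j \right)} = j$
$c{\left(W,u \right)} = -16$ ($c{\left(W,u \right)} = -8 - 8 = -16$)
$E{\left(L \right)} = \frac{14 + L}{L + \frac{117}{L}}$ ($E{\left(L \right)} = \frac{L + 14}{L + \frac{117}{L}} = \frac{14 + L}{L + \frac{117}{L}}$)
$I - E{\left(c{\left(-8,9 \right)} \right)} = 38359 - - \frac{16 \left(14 - 16\right)}{117 + \left(-16\right)^{2}} = 38359 - \left(-16\right) \frac{1}{117 + 256} \left(-2\right) = 38359 - \left(-16\right) \frac{1}{373} \left(-2\right) = 38359 - \frac{32}{373} = \frac{14307875}{373}$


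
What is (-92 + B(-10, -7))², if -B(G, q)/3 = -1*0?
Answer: 8464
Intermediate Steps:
B(G, q) = 0 (B(G, q) = -(-3)*0 = -3*0 = 0)
(-92 + B(-10, -7))² = (-92 + 0)² = (-92)² = 8464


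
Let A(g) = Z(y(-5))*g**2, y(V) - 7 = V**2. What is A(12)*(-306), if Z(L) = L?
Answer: -1410048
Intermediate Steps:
y(V) = 7 + V**2
A(g) = 32*g**2 (A(g) = (7 + (-5)**2)*g**2 = (7 + 25)*g**2 = 32*g**2)
A(12)*(-306) = (32*12**2)*(-306) = (32*144)*(-306) = 4608*(-306) = -1410048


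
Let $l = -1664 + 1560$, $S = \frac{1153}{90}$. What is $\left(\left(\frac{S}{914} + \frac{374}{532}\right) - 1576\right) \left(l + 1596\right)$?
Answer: $- \frac{6428472014033}{2735145} \approx -2.3503 \cdot 10^{6}$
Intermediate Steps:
$S = \frac{1153}{90}$ ($S = 1153 \cdot \frac{1}{90} = \frac{1153}{90} \approx 12.811$)
$l = -104$
$\left(\left(\frac{S}{914} + \frac{374}{532}\right) - 1576\right) \left(l + 1596\right) = \left(\left(\frac{1153}{90 \cdot 914} + \frac{374}{532}\right) - 1576\right) \left(-104 + 1596\right) = \left(\left(\frac{1153}{90} \cdot \frac{1}{914} + 374 \cdot \frac{1}{532}\right) - 1576\right) 1492 = \left(\left(\frac{1153}{82260} + \frac{187}{266}\right) - 1576\right) 1492 = \left(\frac{7844659}{10940580} - 1576\right) 1492 = \left(- \frac{17234509421}{10940580}\right) 1492 = - \frac{6428472014033}{2735145}$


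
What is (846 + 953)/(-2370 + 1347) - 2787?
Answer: -2852900/1023 ≈ -2788.8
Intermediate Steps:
(846 + 953)/(-2370 + 1347) - 2787 = 1799/(-1023) - 2787 = 1799*(-1/1023) - 2787 = -1799/1023 - 2787 = -2852900/1023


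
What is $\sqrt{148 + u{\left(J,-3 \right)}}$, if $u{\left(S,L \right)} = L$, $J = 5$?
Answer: $\sqrt{145} \approx 12.042$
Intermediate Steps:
$\sqrt{148 + u{\left(J,-3 \right)}} = \sqrt{148 - 3} = \sqrt{145}$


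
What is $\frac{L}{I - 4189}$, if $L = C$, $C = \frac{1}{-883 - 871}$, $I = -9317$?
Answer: $\frac{1}{23689524} \approx 4.2213 \cdot 10^{-8}$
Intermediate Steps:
$C = - \frac{1}{1754}$ ($C = \frac{1}{-1754} = - \frac{1}{1754} \approx -0.00057013$)
$L = - \frac{1}{1754} \approx -0.00057013$
$\frac{L}{I - 4189} = \frac{1}{-9317 - 4189} \left(- \frac{1}{1754}\right) = \frac{1}{-13506} \left(- \frac{1}{1754}\right) = \left(- \frac{1}{13506}\right) \left(- \frac{1}{1754}\right) = \frac{1}{23689524}$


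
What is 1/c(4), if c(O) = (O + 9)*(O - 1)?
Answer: 1/39 ≈ 0.025641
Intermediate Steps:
c(O) = (-1 + O)*(9 + O) (c(O) = (9 + O)*(-1 + O) = (-1 + O)*(9 + O))
1/c(4) = 1/(-9 + 4² + 8*4) = 1/(-9 + 16 + 32) = 1/39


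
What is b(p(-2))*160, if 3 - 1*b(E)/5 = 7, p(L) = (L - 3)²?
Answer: -3200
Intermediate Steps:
p(L) = (-3 + L)²
b(E) = -20 (b(E) = 15 - 5*7 = 15 - 35 = -20)
b(p(-2))*160 = -20*160 = -3200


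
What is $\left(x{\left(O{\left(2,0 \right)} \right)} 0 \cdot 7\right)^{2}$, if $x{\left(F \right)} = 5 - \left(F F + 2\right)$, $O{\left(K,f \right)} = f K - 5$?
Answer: $0$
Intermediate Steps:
$O{\left(K,f \right)} = -5 + K f$ ($O{\left(K,f \right)} = K f - 5 = -5 + K f$)
$x{\left(F \right)} = 3 - F^{2}$ ($x{\left(F \right)} = 5 - \left(F^{2} + 2\right) = 5 - \left(2 + F^{2}\right) = 3 - F^{2}$)
$\left(x{\left(O{\left(2,0 \right)} \right)} 0 \cdot 7\right)^{2} = \left(\left(3 - \left(-5 + 2 \cdot 0\right)^{2}\right) 0 \cdot 7\right)^{2} = \left(\left(3 - \left(-5 + 0\right)^{2}\right) 0 \cdot 7\right)^{2} = \left(\left(3 - \left(-5\right)^{2}\right) 0 \cdot 7\right)^{2} = \left(\left(3 - 25\right) 0 \cdot 7\right)^{2} = \left(\left(-22\right) 0 \cdot 7\right)^{2} = \left(0 \cdot 7\right)^{2} = 0^{2} = 0$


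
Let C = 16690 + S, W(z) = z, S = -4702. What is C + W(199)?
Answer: 12187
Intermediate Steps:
C = 11988 (C = 16690 - 4702 = 11988)
C + W(199) = 11988 + 199 = 12187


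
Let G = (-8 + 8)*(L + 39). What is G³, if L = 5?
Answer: 0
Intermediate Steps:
G = 0 (G = (-8 + 8)*(5 + 39) = 0*44 = 0)
G³ = 0³ = 0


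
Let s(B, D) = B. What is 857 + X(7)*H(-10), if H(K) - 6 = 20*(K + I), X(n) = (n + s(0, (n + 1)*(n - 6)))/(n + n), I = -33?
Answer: 430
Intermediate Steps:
X(n) = 1/2 (X(n) = (n + 0)/(n + n) = n/((2*n)) = n*(1/(2*n)) = 1/2)
H(K) = -654 + 20*K (H(K) = 6 + 20*(K - 33) = 6 + 20*(-33 + K) = 6 + (-660 + 20*K) = -654 + 20*K)
857 + X(7)*H(-10) = 857 + (-654 + 20*(-10))/2 = 857 + (-654 - 200)/2 = 857 + (1/2)*(-854) = 857 - 427 = 430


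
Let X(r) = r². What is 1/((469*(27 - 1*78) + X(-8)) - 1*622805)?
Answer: -1/646660 ≈ -1.5464e-6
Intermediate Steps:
1/((469*(27 - 1*78) + X(-8)) - 1*622805) = 1/((469*(27 - 1*78) + (-8)²) - 1*622805) = 1/((469*(27 - 78) + 64) - 622805) = 1/((469*(-51) + 64) - 622805) = 1/((-23919 + 64) - 622805) = 1/(-23855 - 622805) = 1/(-646660) = -1/646660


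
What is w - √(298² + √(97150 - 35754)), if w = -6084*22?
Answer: -133848 - √(88804 + 2*√15349) ≈ -1.3415e+5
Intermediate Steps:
w = -133848
w - √(298² + √(97150 - 35754)) = -133848 - √(298² + √(97150 - 35754)) = -133848 - √(88804 + √61396) = -133848 - √(88804 + 2*√15349)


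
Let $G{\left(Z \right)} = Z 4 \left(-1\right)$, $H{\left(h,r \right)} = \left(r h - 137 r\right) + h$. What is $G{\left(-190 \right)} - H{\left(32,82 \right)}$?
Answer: $9338$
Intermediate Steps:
$H{\left(h,r \right)} = h - 137 r + h r$ ($H{\left(h,r \right)} = \left(h r - 137 r\right) + h = \left(- 137 r + h r\right) + h = h - 137 r + h r$)
$G{\left(Z \right)} = - 4 Z$ ($G{\left(Z \right)} = 4 Z \left(-1\right) = - 4 Z$)
$G{\left(-190 \right)} - H{\left(32,82 \right)} = \left(-4\right) \left(-190\right) - \left(32 - 11234 + 32 \cdot 82\right) = 760 - \left(32 - 11234 + 2624\right) = 760 - -8578 = 760 + 8578 = 9338$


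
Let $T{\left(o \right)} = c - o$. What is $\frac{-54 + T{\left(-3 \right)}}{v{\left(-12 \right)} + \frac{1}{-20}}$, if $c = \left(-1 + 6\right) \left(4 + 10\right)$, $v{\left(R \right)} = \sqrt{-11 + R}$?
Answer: $- \frac{380}{9201} - \frac{7600 i \sqrt{23}}{9201} \approx -0.0413 - 3.9613 i$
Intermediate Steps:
$c = 70$ ($c = 5 \cdot 14 = 70$)
$T{\left(o \right)} = 70 - o$
$\frac{-54 + T{\left(-3 \right)}}{v{\left(-12 \right)} + \frac{1}{-20}} = \frac{-54 + \left(70 - -3\right)}{\sqrt{-11 - 12} + \frac{1}{-20}} = \frac{-54 + \left(70 + 3\right)}{\sqrt{-23} - \frac{1}{20}} = \frac{-54 + 73}{i \sqrt{23} - \frac{1}{20}} = \frac{19}{- \frac{1}{20} + i \sqrt{23}}$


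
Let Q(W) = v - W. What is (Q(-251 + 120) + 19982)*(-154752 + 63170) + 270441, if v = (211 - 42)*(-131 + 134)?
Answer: -1888150399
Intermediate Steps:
v = 507 (v = 169*3 = 507)
Q(W) = 507 - W
(Q(-251 + 120) + 19982)*(-154752 + 63170) + 270441 = ((507 - (-251 + 120)) + 19982)*(-154752 + 63170) + 270441 = ((507 - 1*(-131)) + 19982)*(-91582) + 270441 = ((507 + 131) + 19982)*(-91582) + 270441 = (638 + 19982)*(-91582) + 270441 = 20620*(-91582) + 270441 = -1888420840 + 270441 = -1888150399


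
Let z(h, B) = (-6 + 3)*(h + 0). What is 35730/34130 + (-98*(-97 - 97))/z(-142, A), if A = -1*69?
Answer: 33205027/726969 ≈ 45.676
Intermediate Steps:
A = -69
z(h, B) = -3*h
35730/34130 + (-98*(-97 - 97))/z(-142, A) = 35730/34130 + (-98*(-97 - 97))/((-3*(-142))) = 35730*(1/34130) - 98*(-194)/426 = 3573/3413 + 19012*(1/426) = 3573/3413 + 9506/213 = 33205027/726969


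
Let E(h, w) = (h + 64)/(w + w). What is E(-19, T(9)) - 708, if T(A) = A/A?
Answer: -1371/2 ≈ -685.50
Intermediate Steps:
T(A) = 1
E(h, w) = (64 + h)/(2*w) (E(h, w) = (64 + h)/((2*w)) = (64 + h)*(1/(2*w)) = (64 + h)/(2*w))
E(-19, T(9)) - 708 = (½)*(64 - 19)/1 - 708 = (½)*1*45 - 708 = 45/2 - 708 = -1371/2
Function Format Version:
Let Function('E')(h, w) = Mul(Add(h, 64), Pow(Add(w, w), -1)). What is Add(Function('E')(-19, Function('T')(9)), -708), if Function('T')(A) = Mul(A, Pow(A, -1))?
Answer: Rational(-1371, 2) ≈ -685.50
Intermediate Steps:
Function('T')(A) = 1
Function('E')(h, w) = Mul(Rational(1, 2), Pow(w, -1), Add(64, h)) (Function('E')(h, w) = Mul(Add(64, h), Pow(Mul(2, w), -1)) = Mul(Add(64, h), Mul(Rational(1, 2), Pow(w, -1))) = Mul(Rational(1, 2), Pow(w, -1), Add(64, h)))
Add(Function('E')(-19, Function('T')(9)), -708) = Add(Mul(Rational(1, 2), Pow(1, -1), Add(64, -19)), -708) = Add(Mul(Rational(1, 2), 1, 45), -708) = Add(Rational(45, 2), -708) = Rational(-1371, 2)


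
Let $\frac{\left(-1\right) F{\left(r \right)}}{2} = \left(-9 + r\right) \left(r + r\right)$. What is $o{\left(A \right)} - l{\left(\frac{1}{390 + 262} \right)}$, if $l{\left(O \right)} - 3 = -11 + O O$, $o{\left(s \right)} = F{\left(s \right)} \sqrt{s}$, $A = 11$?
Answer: $\frac{3400831}{425104} - 88 \sqrt{11} \approx -283.86$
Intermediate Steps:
$F{\left(r \right)} = - 4 r \left(-9 + r\right)$ ($F{\left(r \right)} = - 2 \left(-9 + r\right) \left(r + r\right) = - 2 \left(-9 + r\right) 2 r = - 2 \cdot 2 r \left(-9 + r\right) = - 4 r \left(-9 + r\right)$)
$o{\left(s \right)} = 4 s^{\frac{3}{2}} \left(9 - s\right)$ ($o{\left(s \right)} = 4 s \left(9 - s\right) \sqrt{s} = 4 s^{\frac{3}{2}} \left(9 - s\right)$)
$l{\left(O \right)} = -8 + O^{2}$ ($l{\left(O \right)} = 3 + \left(-11 + O O\right) = 3 + \left(-11 + O^{2}\right) = -8 + O^{2}$)
$o{\left(A \right)} - l{\left(\frac{1}{390 + 262} \right)} = 4 \cdot 11^{\frac{3}{2}} \left(9 - 11\right) - \left(-8 + \left(\frac{1}{390 + 262}\right)^{2}\right) = 4 \cdot 11 \sqrt{11} \left(9 - 11\right) - \left(-8 + \left(\frac{1}{652}\right)^{2}\right) = 4 \cdot 11 \sqrt{11} \left(-2\right) - \left(-8 + \left(\frac{1}{652}\right)^{2}\right) = - 88 \sqrt{11} - \left(-8 + \frac{1}{425104}\right) = - 88 \sqrt{11} - - \frac{3400831}{425104} = - 88 \sqrt{11} + \frac{3400831}{425104} = \frac{3400831}{425104} - 88 \sqrt{11}$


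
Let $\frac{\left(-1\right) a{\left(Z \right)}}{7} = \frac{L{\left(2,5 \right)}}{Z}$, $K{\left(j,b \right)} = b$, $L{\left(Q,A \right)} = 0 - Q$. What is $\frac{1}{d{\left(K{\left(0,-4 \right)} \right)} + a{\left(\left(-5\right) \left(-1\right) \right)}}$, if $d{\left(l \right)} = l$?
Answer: $- \frac{5}{6} \approx -0.83333$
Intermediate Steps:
$L{\left(Q,A \right)} = - Q$
$a{\left(Z \right)} = \frac{14}{Z}$ ($a{\left(Z \right)} = - 7 \frac{\left(-1\right) 2}{Z} = - 7 \left(- \frac{2}{Z}\right) = \frac{14}{Z}$)
$\frac{1}{d{\left(K{\left(0,-4 \right)} \right)} + a{\left(\left(-5\right) \left(-1\right) \right)}} = \frac{1}{-4 + \frac{14}{\left(-5\right) \left(-1\right)}} = \frac{1}{-4 + \frac{14}{5}} = \frac{1}{- \frac{6}{5}} = - \frac{5}{6}$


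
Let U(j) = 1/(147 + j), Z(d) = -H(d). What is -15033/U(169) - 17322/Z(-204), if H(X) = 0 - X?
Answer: -161511665/34 ≈ -4.7503e+6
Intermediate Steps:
H(X) = -X
Z(d) = d (Z(d) = -(-1)*d = d)
-15033/U(169) - 17322/Z(-204) = -15033/(1/(147 + 169)) - 17322/(-204) = -15033/(1/316) - 17322*(-1/204) = -15033/1/316 + 2887/34 = -15033*316 + 2887/34 = -4750428 + 2887/34 = -161511665/34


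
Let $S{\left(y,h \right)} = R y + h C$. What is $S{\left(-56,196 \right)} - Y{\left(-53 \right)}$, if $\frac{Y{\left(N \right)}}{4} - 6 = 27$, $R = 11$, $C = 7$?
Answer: $624$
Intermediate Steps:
$Y{\left(N \right)} = 132$ ($Y{\left(N \right)} = 24 + 4 \cdot 27 = 24 + 108 = 132$)
$S{\left(y,h \right)} = 7 h + 11 y$ ($S{\left(y,h \right)} = 11 y + h 7 = 11 y + 7 h = 7 h + 11 y$)
$S{\left(-56,196 \right)} - Y{\left(-53 \right)} = \left(7 \cdot 196 + 11 \left(-56\right)\right) - 132 = \left(1372 - 616\right) - 132 = 756 - 132 = 624$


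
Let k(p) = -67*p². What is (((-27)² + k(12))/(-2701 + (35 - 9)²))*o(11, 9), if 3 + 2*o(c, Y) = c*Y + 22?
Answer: 58469/225 ≈ 259.86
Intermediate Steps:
o(c, Y) = 19/2 + Y*c/2 (o(c, Y) = -3/2 + (c*Y + 22)/2 = -3/2 + (Y*c + 22)/2 = -3/2 + (22 + Y*c)/2 = -3/2 + (11 + Y*c/2) = 19/2 + Y*c/2)
(((-27)² + k(12))/(-2701 + (35 - 9)²))*o(11, 9) = (((-27)² - 67*12²)/(-2701 + (35 - 9)²))*(19/2 + (½)*9*11) = ((729 - 67*144)/(-2701 + 26²))*(19/2 + 99/2) = ((729 - 9648)/(-2701 + 676))*59 = -8919/(-2025)*59 = -8919*(-1/2025)*59 = (991/225)*59 = 58469/225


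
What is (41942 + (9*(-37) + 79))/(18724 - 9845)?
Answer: 41688/8879 ≈ 4.6951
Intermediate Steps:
(41942 + (9*(-37) + 79))/(18724 - 9845) = (41942 + (-333 + 79))/8879 = (41942 - 254)*(1/8879) = 41688*(1/8879) = 41688/8879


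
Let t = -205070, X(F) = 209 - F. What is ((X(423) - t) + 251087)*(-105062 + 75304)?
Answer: -13567951794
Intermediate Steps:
((X(423) - t) + 251087)*(-105062 + 75304) = (((209 - 1*423) - 1*(-205070)) + 251087)*(-105062 + 75304) = (((209 - 423) + 205070) + 251087)*(-29758) = ((-214 + 205070) + 251087)*(-29758) = (204856 + 251087)*(-29758) = 455943*(-29758) = -13567951794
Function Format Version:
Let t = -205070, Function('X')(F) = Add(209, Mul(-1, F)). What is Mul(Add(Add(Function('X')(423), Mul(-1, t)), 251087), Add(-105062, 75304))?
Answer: -13567951794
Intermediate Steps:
Mul(Add(Add(Function('X')(423), Mul(-1, t)), 251087), Add(-105062, 75304)) = Mul(Add(Add(Add(209, Mul(-1, 423)), Mul(-1, -205070)), 251087), Add(-105062, 75304)) = Mul(Add(Add(Add(209, -423), 205070), 251087), -29758) = Mul(Add(Add(-214, 205070), 251087), -29758) = Mul(Add(204856, 251087), -29758) = Mul(455943, -29758) = -13567951794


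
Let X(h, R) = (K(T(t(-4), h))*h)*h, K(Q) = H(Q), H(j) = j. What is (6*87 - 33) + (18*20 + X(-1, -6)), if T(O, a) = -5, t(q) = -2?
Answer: 844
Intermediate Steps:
K(Q) = Q
X(h, R) = -5*h**2 (X(h, R) = (-5*h)*h = -5*h**2)
(6*87 - 33) + (18*20 + X(-1, -6)) = (6*87 - 33) + (18*20 - 5*(-1)**2) = (522 - 33) + (360 - 5*1) = 489 + (360 - 5) = 489 + 355 = 844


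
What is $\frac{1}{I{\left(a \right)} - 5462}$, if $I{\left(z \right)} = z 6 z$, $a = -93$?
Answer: $\frac{1}{46432} \approx 2.1537 \cdot 10^{-5}$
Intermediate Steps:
$I{\left(z \right)} = 6 z^{2}$ ($I{\left(z \right)} = 6 z z = 6 z^{2}$)
$\frac{1}{I{\left(a \right)} - 5462} = \frac{1}{6 \left(-93\right)^{2} - 5462} = \frac{1}{6 \cdot 8649 - 5462} = \frac{1}{51894 - 5462} = \frac{1}{46432}$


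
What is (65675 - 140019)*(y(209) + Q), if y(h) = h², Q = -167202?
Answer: 9183045224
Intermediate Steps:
(65675 - 140019)*(y(209) + Q) = (65675 - 140019)*(209² - 167202) = -74344*(43681 - 167202) = -74344*(-123521) = 9183045224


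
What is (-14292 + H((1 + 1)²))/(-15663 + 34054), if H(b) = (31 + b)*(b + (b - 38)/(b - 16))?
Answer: -84317/110346 ≈ -0.76411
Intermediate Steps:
H(b) = (31 + b)*(b + (-38 + b)/(-16 + b))
(-14292 + H((1 + 1)²))/(-15663 + 34054) = (-14292 + (-1178 + ((1 + 1)²)³ - 503*(1 + 1)² + 16*((1 + 1)²)²)/(-16 + (1 + 1)²))/(-15663 + 34054) = (-14292 + (-1178 + (2²)³ - 503*2² + 16*(2²)²)/(-16 + 2²))/18391 = (-14292 + (-1178 + 4³ - 503*4 + 16*4²)/(-16 + 4))*(1/18391) = (-14292 + (-1178 + 64 - 2012 + 16*16)/(-12))*(1/18391) = (-14292 - (-1178 + 64 - 2012 + 256)/12)*(1/18391) = (-14292 - 1/12*(-2870))*(1/18391) = (-14292 + 1435/6)*(1/18391) = -84317/6*1/18391 = -84317/110346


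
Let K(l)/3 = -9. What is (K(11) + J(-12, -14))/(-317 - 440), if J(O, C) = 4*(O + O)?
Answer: 123/757 ≈ 0.16248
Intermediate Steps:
K(l) = -27 (K(l) = 3*(-9) = -27)
J(O, C) = 8*O (J(O, C) = 4*(2*O) = 8*O)
(K(11) + J(-12, -14))/(-317 - 440) = (-27 + 8*(-12))/(-317 - 440) = (-27 - 96)/(-757) = -123*(-1/757) = 123/757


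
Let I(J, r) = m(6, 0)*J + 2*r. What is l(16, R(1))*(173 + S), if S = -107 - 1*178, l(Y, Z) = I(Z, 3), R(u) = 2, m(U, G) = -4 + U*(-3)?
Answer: 4256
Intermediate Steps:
m(U, G) = -4 - 3*U
I(J, r) = -22*J + 2*r (I(J, r) = (-4 - 3*6)*J + 2*r = (-4 - 18)*J + 2*r = -22*J + 2*r)
l(Y, Z) = 6 - 22*Z (l(Y, Z) = -22*Z + 2*3 = -22*Z + 6 = 6 - 22*Z)
S = -285 (S = -107 - 178 = -285)
l(16, R(1))*(173 + S) = (6 - 22*2)*(173 - 285) = (6 - 44)*(-112) = -38*(-112) = 4256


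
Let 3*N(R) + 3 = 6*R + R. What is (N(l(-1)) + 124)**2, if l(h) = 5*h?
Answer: 111556/9 ≈ 12395.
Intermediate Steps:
N(R) = -1 + 7*R/3 (N(R) = -1 + (6*R + R)/3 = -1 + (7*R)/3 = -1 + 7*R/3)
(N(l(-1)) + 124)**2 = ((-1 + 7*(5*(-1))/3) + 124)**2 = ((-1 + (7/3)*(-5)) + 124)**2 = ((-1 - 35/3) + 124)**2 = (-38/3 + 124)**2 = (334/3)**2 = 111556/9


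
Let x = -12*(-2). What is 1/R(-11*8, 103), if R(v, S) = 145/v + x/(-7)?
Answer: -616/3127 ≈ -0.19699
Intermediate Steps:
x = 24
R(v, S) = -24/7 + 145/v (R(v, S) = 145/v + 24/(-7) = 145/v + 24*(-1/7) = 145/v - 24/7 = -24/7 + 145/v)
1/R(-11*8, 103) = 1/(-24/7 + 145/((-11*8))) = 1/(-24/7 + 145/(-88)) = 1/(-24/7 + 145*(-1/88)) = 1/(-24/7 - 145/88) = 1/(-3127/616) = -616/3127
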